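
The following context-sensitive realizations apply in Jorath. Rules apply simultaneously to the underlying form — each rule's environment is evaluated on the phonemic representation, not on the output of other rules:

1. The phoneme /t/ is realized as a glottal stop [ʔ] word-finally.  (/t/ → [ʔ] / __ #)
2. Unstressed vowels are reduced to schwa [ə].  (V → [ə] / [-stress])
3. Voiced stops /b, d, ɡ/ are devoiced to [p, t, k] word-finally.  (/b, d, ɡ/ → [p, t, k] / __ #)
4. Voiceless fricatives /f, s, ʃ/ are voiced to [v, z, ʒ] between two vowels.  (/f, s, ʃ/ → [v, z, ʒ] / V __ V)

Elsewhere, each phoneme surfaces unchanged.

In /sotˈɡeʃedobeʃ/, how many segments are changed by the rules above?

Segments that undergo a rule: /o/ → [ə] (rule 2); /ʃ/ → [ʒ] (rule 4); /e/ → [ə] (rule 2); /o/ → [ə] (rule 2); /e/ → [ə] (rule 2).
All other segments surface unchanged.

5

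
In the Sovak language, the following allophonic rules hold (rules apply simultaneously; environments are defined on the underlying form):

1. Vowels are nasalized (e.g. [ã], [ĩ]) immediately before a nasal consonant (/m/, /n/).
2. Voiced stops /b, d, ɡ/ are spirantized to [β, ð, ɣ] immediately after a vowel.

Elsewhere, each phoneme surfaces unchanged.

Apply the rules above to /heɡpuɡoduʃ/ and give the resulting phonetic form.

/h/ stays [h].
/e/ (between /h/ and /ɡ/) is in the target of rule 1 but the environment (before a nasal consonant) is not met → [e].
/ɡ/ (between /e/ and /p/) occurs immediately after a vowel → [ɣ] by rule 2.
/p/ — not in any rule's target class → [p].
/u/ — between /p/ and /ɡ/; rule 1 does not apply here → [u].
Rule 2 applies to /ɡ/ (between /u/ and /o/: immediately after a vowel) → [ɣ].
/o/ (between /ɡ/ and /d/) fails the environment for rule 1, so it stays [o].
/d/ (between /o/ and /u/): immediately after a vowel, so rule 2 applies → [ð].
/u/ (between /d/ and /ʃ/) fails the environment for rule 1, so it stays [u].
/ʃ/ stays [ʃ].

[heɣpuɣoðuʃ]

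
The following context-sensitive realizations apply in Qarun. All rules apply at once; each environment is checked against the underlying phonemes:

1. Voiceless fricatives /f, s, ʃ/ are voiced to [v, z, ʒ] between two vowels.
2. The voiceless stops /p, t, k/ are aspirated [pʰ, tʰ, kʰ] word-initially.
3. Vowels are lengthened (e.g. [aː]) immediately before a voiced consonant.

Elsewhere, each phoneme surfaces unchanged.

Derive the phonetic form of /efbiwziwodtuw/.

/e/ (word-initial): rule 3 targets it, but not before a voiced consonant → unchanged [e].
/f/ (between /e/ and /b/): rule 1 targets it, but not between two vowels → unchanged [f].
/b/ (between /f/ and /i/) is unaffected → [b].
/i/ meets the environment for rule 3 (before a voiced consonant) → [iː].
/w/ (between /i/ and /z/) is unaffected → [w].
/z/ — not in any rule's target class → [z].
/i/ (between /z/ and /w/): before a voiced consonant, so rule 3 applies → [iː].
/w/ stays [w].
/o/ meets the environment for rule 3 (before a voiced consonant) → [oː].
/d/ stays [d].
/t/ (between /d/ and /u/): rule 2 targets it, but not word-initially → unchanged [t].
/u/ (between /t/ and /w/): before a voiced consonant, so rule 3 applies → [uː].
/w/ stays [w].

[efbiːwziːwoːdtuːw]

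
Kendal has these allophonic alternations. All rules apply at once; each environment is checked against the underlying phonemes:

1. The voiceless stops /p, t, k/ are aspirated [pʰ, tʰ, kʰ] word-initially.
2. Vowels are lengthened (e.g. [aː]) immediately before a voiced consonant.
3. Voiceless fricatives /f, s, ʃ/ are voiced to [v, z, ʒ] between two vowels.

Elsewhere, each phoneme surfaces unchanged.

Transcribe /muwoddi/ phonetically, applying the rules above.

/m/ (word-initial) is unaffected → [m].
Rule 2 applies to /u/ (between /m/ and /w/: before a voiced consonant) → [uː].
/w/ (between /u/ and /o/) is unaffected → [w].
Rule 2 applies to /o/ (between /w/ and /d/: before a voiced consonant) → [oː].
/d/ (between /o/ and /d/): no rule targets it → [d].
/d/ — not in any rule's target class → [d].
/i/ — word-final; rule 2 does not apply here → [i].

[muːwoːddi]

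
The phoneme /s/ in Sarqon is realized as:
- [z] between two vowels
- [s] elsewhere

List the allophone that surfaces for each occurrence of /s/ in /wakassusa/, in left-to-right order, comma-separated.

[s], [s], [z]

Occurrence 1 (position 5): no conditioning environment matches → elsewhere allophone [s].
Occurrence 2 (position 6): no conditioning environment matches → elsewhere allophone [s].
Occurrence 3 (position 8): between two vowels → [z].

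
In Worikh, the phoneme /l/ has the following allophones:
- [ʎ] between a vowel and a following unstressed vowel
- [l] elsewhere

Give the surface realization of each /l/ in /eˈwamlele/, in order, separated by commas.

Occurrence 1 (position 5): no conditioning environment matches → elsewhere allophone [l].
Occurrence 2 (position 7): between a vowel and a following unstressed vowel → [ʎ].

[l], [ʎ]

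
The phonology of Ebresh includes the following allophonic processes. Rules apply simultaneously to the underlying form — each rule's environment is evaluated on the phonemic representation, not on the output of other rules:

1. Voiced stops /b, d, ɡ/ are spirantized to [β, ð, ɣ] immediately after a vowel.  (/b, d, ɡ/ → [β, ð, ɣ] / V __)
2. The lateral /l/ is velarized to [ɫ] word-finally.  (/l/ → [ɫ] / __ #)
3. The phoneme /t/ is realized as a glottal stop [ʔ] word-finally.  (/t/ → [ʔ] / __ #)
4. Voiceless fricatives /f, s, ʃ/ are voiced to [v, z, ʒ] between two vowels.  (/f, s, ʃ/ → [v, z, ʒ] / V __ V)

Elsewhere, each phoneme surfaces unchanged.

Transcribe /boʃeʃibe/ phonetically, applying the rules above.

/b/ (word-initial) is in the target of rule 1 but the environment (immediately after a vowel) is not met → [b].
/o/ (between /b/ and /ʃ/): no rule targets it → [o].
/ʃ/ — between /o/ and /e/, between two vowels — surfaces as [ʒ] (rule 4).
/e/ stays [e].
Rule 4 applies to /ʃ/ (between /e/ and /i/: between two vowels) → [ʒ].
/i/ (between /ʃ/ and /b/) is unaffected → [i].
/b/ (between /i/ and /e/): immediately after a vowel, so rule 1 applies → [β].
/e/ (word-final): no rule targets it → [e].

[boʒeʒiβe]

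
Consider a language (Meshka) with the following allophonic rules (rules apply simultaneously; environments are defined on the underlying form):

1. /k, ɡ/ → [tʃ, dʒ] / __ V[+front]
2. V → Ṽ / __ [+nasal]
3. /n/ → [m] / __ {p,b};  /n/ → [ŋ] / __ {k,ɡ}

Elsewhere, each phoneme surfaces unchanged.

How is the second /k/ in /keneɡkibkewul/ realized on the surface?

/k/ (between /ɡ/ and /i/): before a front vowel, so rule 1 applies → [tʃ].

[tʃ]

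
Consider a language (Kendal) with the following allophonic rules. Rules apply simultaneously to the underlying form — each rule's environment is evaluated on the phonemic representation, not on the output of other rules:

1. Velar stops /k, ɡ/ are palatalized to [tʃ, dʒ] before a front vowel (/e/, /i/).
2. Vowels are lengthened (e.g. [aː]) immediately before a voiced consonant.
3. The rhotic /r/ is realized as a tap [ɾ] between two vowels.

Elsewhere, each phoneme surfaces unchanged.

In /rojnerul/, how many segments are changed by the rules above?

4

Segments that undergo a rule: /o/ → [oː] (rule 2); /e/ → [eː] (rule 2); /r/ → [ɾ] (rule 3); /u/ → [uː] (rule 2).
All other segments surface unchanged.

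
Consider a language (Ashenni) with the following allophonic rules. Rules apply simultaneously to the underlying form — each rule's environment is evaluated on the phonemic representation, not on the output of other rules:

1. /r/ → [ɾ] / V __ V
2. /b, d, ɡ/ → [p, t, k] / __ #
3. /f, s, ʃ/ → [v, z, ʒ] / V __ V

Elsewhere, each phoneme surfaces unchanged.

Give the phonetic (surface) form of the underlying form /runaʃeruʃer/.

/r/ (word-initial) fails the environment for rule 1, so it stays [r].
/ʃ/ (between /a/ and /e/): between two vowels, so rule 3 applies → [ʒ].
/r/ — between /e/ and /u/, between two vowels — surfaces as [ɾ] (rule 1).
Rule 3 applies to /ʃ/ (between /u/ and /e/: between two vowels) → [ʒ].
/r/ (word-final) fails the environment for rule 1, so it stays [r].

[runaʒeɾuʒer]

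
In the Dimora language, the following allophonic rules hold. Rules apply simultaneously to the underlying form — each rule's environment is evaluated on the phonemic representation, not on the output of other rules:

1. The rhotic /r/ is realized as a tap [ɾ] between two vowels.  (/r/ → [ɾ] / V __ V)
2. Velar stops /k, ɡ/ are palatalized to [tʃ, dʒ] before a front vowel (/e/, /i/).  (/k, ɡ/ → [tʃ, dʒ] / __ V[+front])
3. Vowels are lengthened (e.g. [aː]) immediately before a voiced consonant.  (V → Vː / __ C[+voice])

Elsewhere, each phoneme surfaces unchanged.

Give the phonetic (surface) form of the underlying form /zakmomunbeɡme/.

[zakmoːmuːnbeːɡme]

/z/ (word-initial) is unaffected → [z].
/a/ — between /z/ and /k/; rule 3 does not apply here → [a].
/k/ (between /a/ and /m/): rule 2 targets it, but not before a front vowel → unchanged [k].
/m/ stays [m].
/o/ meets the environment for rule 3 (before a voiced consonant) → [oː].
/m/ (between /o/ and /u/): no rule targets it → [m].
/u/ (between /m/ and /n/): before a voiced consonant, so rule 3 applies → [uː].
/n/ stays [n].
/b/ (between /n/ and /e/) is unaffected → [b].
Rule 3 applies to /e/ (between /b/ and /ɡ/: before a voiced consonant) → [eː].
/ɡ/ (between /e/ and /m/) is in the target of rule 2 but the environment (before a front vowel) is not met → [ɡ].
/m/ — not in any rule's target class → [m].
/e/ — word-final; rule 3 does not apply here → [e].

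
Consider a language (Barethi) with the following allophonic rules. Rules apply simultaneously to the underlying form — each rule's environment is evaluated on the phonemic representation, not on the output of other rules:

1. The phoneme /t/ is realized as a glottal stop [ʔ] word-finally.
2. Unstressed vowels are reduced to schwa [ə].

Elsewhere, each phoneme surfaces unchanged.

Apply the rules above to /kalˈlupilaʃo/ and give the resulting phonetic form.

/k/ (word-initial) is unaffected → [k].
/a/ (between /k/ and /l/): in an unstressed syllable, so rule 2 applies → [ə].
/l/ (between /a/ and /l/) is unaffected → [l].
/l/ (between /l/ and /u/): no rule targets it → [l].
/u/ (between /l/ and /p/): rule 2 targets it, but not in an unstressed syllable → unchanged [u].
/p/ (between /u/ and /i/): no rule targets it → [p].
/i/ — between /p/ and /l/, in an unstressed syllable — surfaces as [ə] (rule 2).
/l/ stays [l].
/a/ — between /l/ and /ʃ/, in an unstressed syllable — surfaces as [ə] (rule 2).
/ʃ/ (between /a/ and /o/) is unaffected → [ʃ].
Rule 2 applies to /o/ (word-final: in an unstressed syllable) → [ə].

[kəlˈlupələʃə]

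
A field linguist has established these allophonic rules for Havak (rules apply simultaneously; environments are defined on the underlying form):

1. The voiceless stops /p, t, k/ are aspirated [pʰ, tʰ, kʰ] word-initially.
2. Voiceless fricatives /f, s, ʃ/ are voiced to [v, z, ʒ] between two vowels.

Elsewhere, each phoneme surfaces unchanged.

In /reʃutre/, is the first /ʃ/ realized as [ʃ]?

/ʃ/ (between /e/ and /u/) occurs between two vowels → [ʒ] by rule 2.
The actual realization is [ʒ], not [ʃ].

No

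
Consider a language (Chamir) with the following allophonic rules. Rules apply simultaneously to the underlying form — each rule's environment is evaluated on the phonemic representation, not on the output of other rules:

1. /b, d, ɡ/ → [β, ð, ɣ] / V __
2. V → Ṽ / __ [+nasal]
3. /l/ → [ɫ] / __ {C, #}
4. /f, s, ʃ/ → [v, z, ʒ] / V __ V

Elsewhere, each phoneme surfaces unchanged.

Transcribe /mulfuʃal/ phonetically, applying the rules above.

/m/ — not in any rule's target class → [m].
/u/ (between /m/ and /l/): rule 2 targets it, but not before a nasal consonant → unchanged [u].
/l/ — between /u/ and /f/, word-finally or immediately before a consonant — surfaces as [ɫ] (rule 3).
/f/ — between /l/ and /u/; rule 4 does not apply here → [f].
/u/ (between /f/ and /ʃ/): rule 2 targets it, but not before a nasal consonant → unchanged [u].
Rule 4 applies to /ʃ/ (between /u/ and /a/: between two vowels) → [ʒ].
/a/ (between /ʃ/ and /l/) is in the target of rule 2 but the environment (before a nasal consonant) is not met → [a].
/l/ (word-final): word-finally or immediately before a consonant, so rule 3 applies → [ɫ].

[muɫfuʒaɫ]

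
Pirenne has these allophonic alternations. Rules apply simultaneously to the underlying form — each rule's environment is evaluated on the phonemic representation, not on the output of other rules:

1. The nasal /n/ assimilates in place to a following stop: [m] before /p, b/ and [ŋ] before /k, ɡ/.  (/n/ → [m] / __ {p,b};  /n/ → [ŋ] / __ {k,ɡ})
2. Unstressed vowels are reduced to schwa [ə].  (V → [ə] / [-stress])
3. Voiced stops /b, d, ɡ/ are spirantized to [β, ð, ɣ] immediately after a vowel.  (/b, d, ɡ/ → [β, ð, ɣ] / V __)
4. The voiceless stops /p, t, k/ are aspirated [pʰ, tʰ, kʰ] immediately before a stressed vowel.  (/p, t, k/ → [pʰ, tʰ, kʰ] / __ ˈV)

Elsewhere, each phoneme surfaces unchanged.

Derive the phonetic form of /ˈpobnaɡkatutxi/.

[ˈpʰoβnəɣkətətxə]

Rule 4 applies to /p/ (word-initial: immediately before a stressed vowel) → [pʰ].
/o/ — between /p/ and /b/; rule 2 does not apply here → [o].
/b/ (between /o/ and /n/): immediately after a vowel, so rule 3 applies → [β].
/n/ — between /b/ and /a/; rule 1 does not apply here → [n].
/a/ meets the environment for rule 2 (in an unstressed syllable) → [ə].
/ɡ/ (between /a/ and /k/) occurs immediately after a vowel → [ɣ] by rule 3.
/k/ (between /ɡ/ and /a/) fails the environment for rule 4, so it stays [k].
/a/ (between /k/ and /t/): in an unstressed syllable, so rule 2 applies → [ə].
/t/ — between /a/ and /u/; rule 4 does not apply here → [t].
/u/ — between /t/ and /t/, in an unstressed syllable — surfaces as [ə] (rule 2).
/t/ (between /u/ and /x/): rule 4 targets it, but not immediately before a stressed vowel → unchanged [t].
/x/ (between /t/ and /i/) is unaffected → [x].
/i/ (word-final) occurs in an unstressed syllable → [ə] by rule 2.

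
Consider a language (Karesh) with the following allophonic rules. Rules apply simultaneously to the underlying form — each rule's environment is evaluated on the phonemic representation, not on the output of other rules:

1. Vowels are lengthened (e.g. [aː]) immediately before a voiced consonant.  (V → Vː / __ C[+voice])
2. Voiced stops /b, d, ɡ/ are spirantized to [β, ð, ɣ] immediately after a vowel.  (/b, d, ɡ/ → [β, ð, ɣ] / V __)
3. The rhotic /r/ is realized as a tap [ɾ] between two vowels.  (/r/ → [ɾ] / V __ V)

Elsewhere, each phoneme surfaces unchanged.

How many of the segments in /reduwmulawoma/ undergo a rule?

6

Segments that undergo a rule: /e/ → [eː] (rule 1); /d/ → [ð] (rule 2); /u/ → [uː] (rule 1); /u/ → [uː] (rule 1); /a/ → [aː] (rule 1); /o/ → [oː] (rule 1).
All other segments surface unchanged.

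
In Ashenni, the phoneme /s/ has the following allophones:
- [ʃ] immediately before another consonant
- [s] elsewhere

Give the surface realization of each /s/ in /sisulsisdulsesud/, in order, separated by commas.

[s], [s], [s], [ʃ], [s], [s]

Occurrence 1 (position 1): no conditioning environment matches → elsewhere allophone [s].
Occurrence 2 (position 3): no conditioning environment matches → elsewhere allophone [s].
Occurrence 3 (position 6): no conditioning environment matches → elsewhere allophone [s].
Occurrence 4 (position 8): immediately before another consonant → [ʃ].
Occurrence 5 (position 12): no conditioning environment matches → elsewhere allophone [s].
Occurrence 6 (position 14): no conditioning environment matches → elsewhere allophone [s].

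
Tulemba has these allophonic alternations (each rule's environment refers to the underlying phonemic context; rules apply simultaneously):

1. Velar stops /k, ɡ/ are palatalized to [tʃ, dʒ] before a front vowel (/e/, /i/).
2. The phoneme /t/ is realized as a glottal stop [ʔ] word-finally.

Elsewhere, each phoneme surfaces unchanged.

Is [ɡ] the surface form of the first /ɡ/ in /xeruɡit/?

/ɡ/ (between /u/ and /i/) occurs before a front vowel → [dʒ] by rule 1.
The actual realization is [dʒ], not [ɡ].

No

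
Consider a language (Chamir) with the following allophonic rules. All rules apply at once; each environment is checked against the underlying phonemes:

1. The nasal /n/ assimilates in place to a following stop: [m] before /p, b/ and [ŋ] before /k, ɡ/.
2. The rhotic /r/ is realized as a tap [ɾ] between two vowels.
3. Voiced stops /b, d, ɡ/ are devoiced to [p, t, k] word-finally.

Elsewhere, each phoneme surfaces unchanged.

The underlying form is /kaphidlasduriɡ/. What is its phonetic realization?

/d/ — between /i/ and /l/; rule 3 does not apply here → [d].
/d/ — between /s/ and /u/; rule 3 does not apply here → [d].
/r/ — between /u/ and /i/, between two vowels — surfaces as [ɾ] (rule 2).
/ɡ/ (word-final): word-finally, so rule 3 applies → [k].

[kaphidlasduɾik]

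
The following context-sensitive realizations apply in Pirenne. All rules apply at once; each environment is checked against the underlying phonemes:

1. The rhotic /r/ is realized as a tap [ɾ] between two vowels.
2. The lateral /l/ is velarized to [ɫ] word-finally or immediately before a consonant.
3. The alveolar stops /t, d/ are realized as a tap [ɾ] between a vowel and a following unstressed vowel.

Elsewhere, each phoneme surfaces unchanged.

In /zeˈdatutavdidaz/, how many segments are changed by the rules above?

Segments that undergo a rule: /t/ → [ɾ] (rule 3); /t/ → [ɾ] (rule 3); /d/ → [ɾ] (rule 3).
All other segments surface unchanged.

3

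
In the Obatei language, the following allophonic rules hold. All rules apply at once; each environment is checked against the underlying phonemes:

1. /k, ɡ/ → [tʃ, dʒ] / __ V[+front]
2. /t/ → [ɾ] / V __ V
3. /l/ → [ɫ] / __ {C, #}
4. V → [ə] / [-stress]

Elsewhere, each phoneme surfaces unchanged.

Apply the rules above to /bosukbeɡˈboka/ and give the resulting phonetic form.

/b/ (word-initial) is unaffected → [b].
/o/ meets the environment for rule 4 (in an unstressed syllable) → [ə].
/s/ — not in any rule's target class → [s].
/u/ (between /s/ and /k/) occurs in an unstressed syllable → [ə] by rule 4.
/k/ (between /u/ and /b/): rule 1 targets it, but not before a front vowel → unchanged [k].
/b/ (between /k/ and /e/) is unaffected → [b].
/e/ — between /b/ and /ɡ/, in an unstressed syllable — surfaces as [ə] (rule 4).
/ɡ/ (between /e/ and /b/) is in the target of rule 1 but the environment (before a front vowel) is not met → [ɡ].
/b/ — not in any rule's target class → [b].
/o/ (between /b/ and /k/): rule 4 targets it, but not in an unstressed syllable → unchanged [o].
/k/ (between /o/ and /a/): rule 1 targets it, but not before a front vowel → unchanged [k].
/a/ (word-final) occurs in an unstressed syllable → [ə] by rule 4.

[bəsəkbəɡˈbokə]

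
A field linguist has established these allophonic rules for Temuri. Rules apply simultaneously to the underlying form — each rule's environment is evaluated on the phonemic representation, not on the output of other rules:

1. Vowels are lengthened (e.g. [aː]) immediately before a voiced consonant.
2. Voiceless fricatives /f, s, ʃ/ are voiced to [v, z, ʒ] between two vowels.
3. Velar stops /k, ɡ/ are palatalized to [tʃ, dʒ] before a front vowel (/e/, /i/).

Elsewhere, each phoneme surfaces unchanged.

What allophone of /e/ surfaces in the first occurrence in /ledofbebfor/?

[eː]

/e/ (between /l/ and /d/): before a voiced consonant, so rule 1 applies → [eː].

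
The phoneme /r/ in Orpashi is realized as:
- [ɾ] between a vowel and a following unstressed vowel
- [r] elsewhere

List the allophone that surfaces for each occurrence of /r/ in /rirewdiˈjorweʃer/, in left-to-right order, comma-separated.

[r], [ɾ], [r], [r]

Occurrence 1 (position 1): no conditioning environment matches → elsewhere allophone [r].
Occurrence 2 (position 3): between a vowel and a following unstressed vowel → [ɾ].
Occurrence 3 (position 10): no conditioning environment matches → elsewhere allophone [r].
Occurrence 4 (position 15): no conditioning environment matches → elsewhere allophone [r].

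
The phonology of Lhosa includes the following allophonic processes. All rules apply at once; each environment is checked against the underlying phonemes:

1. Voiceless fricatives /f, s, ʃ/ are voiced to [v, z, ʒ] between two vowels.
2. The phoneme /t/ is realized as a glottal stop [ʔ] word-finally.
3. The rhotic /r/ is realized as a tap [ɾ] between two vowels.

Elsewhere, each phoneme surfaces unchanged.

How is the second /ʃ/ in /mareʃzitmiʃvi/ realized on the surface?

/ʃ/ (between /i/ and /v/): rule 1 targets it, but not between two vowels → unchanged [ʃ].

[ʃ]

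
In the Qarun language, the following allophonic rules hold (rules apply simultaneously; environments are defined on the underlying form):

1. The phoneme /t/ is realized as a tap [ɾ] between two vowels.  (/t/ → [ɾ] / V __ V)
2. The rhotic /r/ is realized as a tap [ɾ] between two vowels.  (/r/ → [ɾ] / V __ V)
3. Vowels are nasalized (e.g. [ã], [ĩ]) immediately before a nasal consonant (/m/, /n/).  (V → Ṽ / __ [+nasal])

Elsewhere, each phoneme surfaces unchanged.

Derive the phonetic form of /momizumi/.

[mõmizũmi]

/m/ (word-initial) is unaffected → [m].
/o/ (between /m/ and /m/) occurs before a nasal consonant → [õ] by rule 3.
/m/ (between /o/ and /i/) is unaffected → [m].
/i/ (between /m/ and /z/) is in the target of rule 3 but the environment (before a nasal consonant) is not met → [i].
/z/ (between /i/ and /u/): no rule targets it → [z].
Rule 3 applies to /u/ (between /z/ and /m/: before a nasal consonant) → [ũ].
/m/ — not in any rule's target class → [m].
/i/ (word-final) is in the target of rule 3 but the environment (before a nasal consonant) is not met → [i].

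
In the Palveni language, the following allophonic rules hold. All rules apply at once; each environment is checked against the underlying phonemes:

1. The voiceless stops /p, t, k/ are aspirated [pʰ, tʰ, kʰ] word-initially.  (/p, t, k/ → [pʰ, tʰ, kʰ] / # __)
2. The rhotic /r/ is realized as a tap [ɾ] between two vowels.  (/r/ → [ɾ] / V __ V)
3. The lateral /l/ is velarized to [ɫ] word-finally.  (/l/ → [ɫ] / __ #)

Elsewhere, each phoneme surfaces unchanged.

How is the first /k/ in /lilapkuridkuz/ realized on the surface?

[k]

/k/ (between /p/ and /u/): rule 1 targets it, but not word-initially → unchanged [k].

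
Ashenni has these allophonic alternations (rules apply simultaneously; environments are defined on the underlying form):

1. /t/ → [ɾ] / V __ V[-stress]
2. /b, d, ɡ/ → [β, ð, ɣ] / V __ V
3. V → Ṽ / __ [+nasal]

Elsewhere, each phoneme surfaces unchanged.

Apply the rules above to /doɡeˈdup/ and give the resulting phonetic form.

/d/ (word-initial) is in the target of rule 2 but the environment (between two vowels) is not met → [d].
/o/ (between /d/ and /ɡ/): rule 3 targets it, but not before a nasal consonant → unchanged [o].
/ɡ/ (between /o/ and /e/): between two vowels, so rule 2 applies → [ɣ].
/e/ — between /ɡ/ and /d/; rule 3 does not apply here → [e].
Rule 2 applies to /d/ (between /e/ and /u/: between two vowels) → [ð].
/u/ (between /d/ and /p/): rule 3 targets it, but not before a nasal consonant → unchanged [u].
/p/ (word-final): no rule targets it → [p].

[doɣeˈðup]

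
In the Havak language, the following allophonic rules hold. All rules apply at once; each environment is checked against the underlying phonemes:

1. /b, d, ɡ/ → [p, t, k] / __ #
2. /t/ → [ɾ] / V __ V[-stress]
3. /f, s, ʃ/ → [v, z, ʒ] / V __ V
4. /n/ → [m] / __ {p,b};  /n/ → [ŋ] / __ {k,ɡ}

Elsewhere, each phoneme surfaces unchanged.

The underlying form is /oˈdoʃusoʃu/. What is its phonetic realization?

/d/ (between /o/ and /o/) is in the target of rule 1 but the environment (word-finally) is not met → [d].
Rule 3 applies to /ʃ/ (between /o/ and /u/: between two vowels) → [ʒ].
/s/ (between /u/ and /o/) occurs between two vowels → [z] by rule 3.
/ʃ/ (between /o/ and /u/): between two vowels, so rule 3 applies → [ʒ].

[oˈdoʒuzoʒu]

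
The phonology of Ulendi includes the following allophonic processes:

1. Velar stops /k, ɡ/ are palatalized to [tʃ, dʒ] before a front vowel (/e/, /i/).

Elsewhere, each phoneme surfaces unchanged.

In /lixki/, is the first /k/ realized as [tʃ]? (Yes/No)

Yes

/k/ meets the environment for rule 1 (before a front vowel) → [tʃ].
The actual realization is [tʃ], which matches [tʃ].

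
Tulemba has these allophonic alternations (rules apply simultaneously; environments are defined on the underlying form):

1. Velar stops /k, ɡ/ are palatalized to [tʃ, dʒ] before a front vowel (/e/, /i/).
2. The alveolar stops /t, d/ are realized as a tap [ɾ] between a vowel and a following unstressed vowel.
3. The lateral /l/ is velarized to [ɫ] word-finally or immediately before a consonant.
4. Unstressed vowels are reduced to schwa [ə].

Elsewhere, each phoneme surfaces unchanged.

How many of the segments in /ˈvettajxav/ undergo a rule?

Segments that undergo a rule: /a/ → [ə] (rule 4); /a/ → [ə] (rule 4).
All other segments surface unchanged.

2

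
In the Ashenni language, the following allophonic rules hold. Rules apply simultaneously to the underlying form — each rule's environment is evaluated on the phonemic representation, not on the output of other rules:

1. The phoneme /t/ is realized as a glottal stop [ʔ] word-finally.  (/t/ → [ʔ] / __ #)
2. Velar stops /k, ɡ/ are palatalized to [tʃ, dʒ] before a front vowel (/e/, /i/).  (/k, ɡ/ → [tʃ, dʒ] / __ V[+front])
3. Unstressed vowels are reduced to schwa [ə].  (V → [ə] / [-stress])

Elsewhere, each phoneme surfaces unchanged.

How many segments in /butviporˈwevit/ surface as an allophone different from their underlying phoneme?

Segments that undergo a rule: /u/ → [ə] (rule 3); /i/ → [ə] (rule 3); /o/ → [ə] (rule 3); /i/ → [ə] (rule 3); /t/ → [ʔ] (rule 1).
All other segments surface unchanged.

5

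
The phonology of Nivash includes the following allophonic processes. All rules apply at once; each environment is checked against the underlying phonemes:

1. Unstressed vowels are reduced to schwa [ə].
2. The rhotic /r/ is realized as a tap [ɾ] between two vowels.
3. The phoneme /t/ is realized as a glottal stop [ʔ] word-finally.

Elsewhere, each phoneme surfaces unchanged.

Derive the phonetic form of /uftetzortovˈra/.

/u/ — word-initial, in an unstressed syllable — surfaces as [ə] (rule 1).
/t/ — between /f/ and /e/; rule 3 does not apply here → [t].
/e/ meets the environment for rule 1 (in an unstressed syllable) → [ə].
/t/ (between /e/ and /z/) fails the environment for rule 3, so it stays [t].
/o/ (between /z/ and /r/) occurs in an unstressed syllable → [ə] by rule 1.
/r/ (between /o/ and /t/) is in the target of rule 2 but the environment (between two vowels) is not met → [r].
/t/ (between /r/ and /o/) fails the environment for rule 3, so it stays [t].
Rule 1 applies to /o/ (between /t/ and /v/: in an unstressed syllable) → [ə].
/r/ — between /v/ and /a/; rule 2 does not apply here → [r].
/a/ (word-final): rule 1 targets it, but not in an unstressed syllable → unchanged [a].

[əftətzərtəvˈra]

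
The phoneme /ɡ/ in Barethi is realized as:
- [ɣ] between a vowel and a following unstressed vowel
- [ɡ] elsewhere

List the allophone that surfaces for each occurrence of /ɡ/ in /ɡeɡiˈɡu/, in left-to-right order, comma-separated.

[ɡ], [ɣ], [ɡ]

Occurrence 1 (position 1): no conditioning environment matches → elsewhere allophone [ɡ].
Occurrence 2 (position 3): between a vowel and a following unstressed vowel → [ɣ].
Occurrence 3 (position 5): no conditioning environment matches → elsewhere allophone [ɡ].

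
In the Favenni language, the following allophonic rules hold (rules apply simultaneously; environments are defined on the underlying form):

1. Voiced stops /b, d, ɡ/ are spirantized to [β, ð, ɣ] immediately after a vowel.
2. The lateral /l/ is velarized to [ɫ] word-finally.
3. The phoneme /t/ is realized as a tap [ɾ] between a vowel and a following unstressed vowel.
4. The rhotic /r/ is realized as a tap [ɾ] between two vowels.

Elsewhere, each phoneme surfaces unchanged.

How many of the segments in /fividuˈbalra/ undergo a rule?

2

Segments that undergo a rule: /d/ → [ð] (rule 1); /b/ → [β] (rule 1).
All other segments surface unchanged.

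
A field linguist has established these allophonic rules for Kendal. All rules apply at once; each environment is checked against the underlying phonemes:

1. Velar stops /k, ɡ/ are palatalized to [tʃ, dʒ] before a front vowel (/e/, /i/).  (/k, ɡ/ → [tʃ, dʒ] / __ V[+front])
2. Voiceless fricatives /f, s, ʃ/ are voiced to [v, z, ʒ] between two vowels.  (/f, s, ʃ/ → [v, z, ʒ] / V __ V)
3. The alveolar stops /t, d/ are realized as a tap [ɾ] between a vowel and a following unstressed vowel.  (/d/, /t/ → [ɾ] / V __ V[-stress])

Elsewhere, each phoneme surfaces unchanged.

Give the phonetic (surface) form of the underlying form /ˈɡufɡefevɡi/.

/ɡ/ (word-initial) fails the environment for rule 1, so it stays [ɡ].
/f/ (between /u/ and /ɡ/) fails the environment for rule 2, so it stays [f].
/ɡ/ meets the environment for rule 1 (before a front vowel) → [dʒ].
/f/ — between /e/ and /e/, between two vowels — surfaces as [v] (rule 2).
Rule 1 applies to /ɡ/ (between /v/ and /i/: before a front vowel) → [dʒ].

[ˈɡufdʒevevdʒi]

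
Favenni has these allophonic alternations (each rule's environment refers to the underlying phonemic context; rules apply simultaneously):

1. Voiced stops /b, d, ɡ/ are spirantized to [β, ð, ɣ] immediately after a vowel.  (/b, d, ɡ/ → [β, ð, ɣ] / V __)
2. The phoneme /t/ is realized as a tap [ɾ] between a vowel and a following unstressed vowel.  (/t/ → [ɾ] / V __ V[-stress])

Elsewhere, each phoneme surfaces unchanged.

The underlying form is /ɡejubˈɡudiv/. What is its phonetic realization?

/ɡ/ — word-initial; rule 1 does not apply here → [ɡ].
/e/ stays [e].
/j/ — not in any rule's target class → [j].
/u/ (between /j/ and /b/): no rule targets it → [u].
/b/ — between /u/ and /ɡ/, immediately after a vowel — surfaces as [β] (rule 1).
/ɡ/ — between /b/ and /u/; rule 1 does not apply here → [ɡ].
/u/ (between /ɡ/ and /d/): no rule targets it → [u].
/d/ (between /u/ and /i/): immediately after a vowel, so rule 1 applies → [ð].
/i/ — not in any rule's target class → [i].
/v/ (word-final) is unaffected → [v].

[ɡejuβˈɡuðiv]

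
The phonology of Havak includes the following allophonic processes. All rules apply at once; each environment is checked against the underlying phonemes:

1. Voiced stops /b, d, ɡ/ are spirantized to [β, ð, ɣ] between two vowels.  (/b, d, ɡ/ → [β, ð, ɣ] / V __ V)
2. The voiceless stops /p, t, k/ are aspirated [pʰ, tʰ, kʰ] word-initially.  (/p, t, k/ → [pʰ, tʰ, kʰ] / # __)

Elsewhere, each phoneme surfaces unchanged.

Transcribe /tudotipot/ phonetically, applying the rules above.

[tʰuðotipot]

/t/ — word-initial, word-initially — surfaces as [tʰ] (rule 2).
/u/ — not in any rule's target class → [u].
/d/ (between /u/ and /o/) occurs between two vowels → [ð] by rule 1.
/o/ — not in any rule's target class → [o].
/t/ (between /o/ and /i/) fails the environment for rule 2, so it stays [t].
/i/ — not in any rule's target class → [i].
/p/ — between /i/ and /o/; rule 2 does not apply here → [p].
/o/ — not in any rule's target class → [o].
/t/ (word-final) is in the target of rule 2 but the environment (word-initially) is not met → [t].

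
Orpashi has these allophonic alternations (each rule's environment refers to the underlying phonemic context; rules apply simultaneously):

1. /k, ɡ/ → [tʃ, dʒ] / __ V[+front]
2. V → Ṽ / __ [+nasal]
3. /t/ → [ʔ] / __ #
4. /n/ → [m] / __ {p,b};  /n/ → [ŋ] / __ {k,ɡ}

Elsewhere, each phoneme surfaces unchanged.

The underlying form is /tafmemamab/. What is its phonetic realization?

[tafmẽmãmab]

/t/ (word-initial): rule 3 targets it, but not word-finally → unchanged [t].
/a/ (between /t/ and /f/) fails the environment for rule 2, so it stays [a].
/e/ (between /m/ and /m/) occurs before a nasal consonant → [ẽ] by rule 2.
Rule 2 applies to /a/ (between /m/ and /m/: before a nasal consonant) → [ã].
/a/ (between /m/ and /b/) fails the environment for rule 2, so it stays [a].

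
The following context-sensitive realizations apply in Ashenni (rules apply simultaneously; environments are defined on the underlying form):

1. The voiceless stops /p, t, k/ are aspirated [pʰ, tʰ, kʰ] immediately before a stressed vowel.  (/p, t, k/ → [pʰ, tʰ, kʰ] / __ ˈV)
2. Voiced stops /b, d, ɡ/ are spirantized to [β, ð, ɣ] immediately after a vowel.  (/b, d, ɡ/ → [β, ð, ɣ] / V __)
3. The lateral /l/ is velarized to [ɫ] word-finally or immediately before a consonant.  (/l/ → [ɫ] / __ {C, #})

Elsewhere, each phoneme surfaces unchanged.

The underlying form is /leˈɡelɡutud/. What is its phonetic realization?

[leˈɣeɫɡutuð]

/l/ (word-initial): rule 3 targets it, but not word-finally or immediately before a consonant → unchanged [l].
/e/ (between /l/ and /ɡ/) is unaffected → [e].
/ɡ/ (between /e/ and /e/): immediately after a vowel, so rule 2 applies → [ɣ].
/e/ stays [e].
/l/ meets the environment for rule 3 (word-finally or immediately before a consonant) → [ɫ].
/ɡ/ (between /l/ and /u/) is in the target of rule 2 but the environment (immediately after a vowel) is not met → [ɡ].
/u/ (between /ɡ/ and /t/) is unaffected → [u].
/t/ (between /u/ and /u/): rule 1 targets it, but not immediately before a stressed vowel → unchanged [t].
/u/ stays [u].
Rule 2 applies to /d/ (word-final: immediately after a vowel) → [ð].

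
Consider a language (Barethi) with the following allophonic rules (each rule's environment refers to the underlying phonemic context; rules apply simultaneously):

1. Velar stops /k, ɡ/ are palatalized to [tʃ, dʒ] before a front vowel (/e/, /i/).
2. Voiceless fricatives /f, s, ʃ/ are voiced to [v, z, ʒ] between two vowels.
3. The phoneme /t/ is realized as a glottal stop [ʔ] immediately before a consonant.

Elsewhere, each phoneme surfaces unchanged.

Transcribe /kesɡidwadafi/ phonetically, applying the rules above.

[tʃesdʒidwadavi]

/k/ meets the environment for rule 1 (before a front vowel) → [tʃ].
/e/ (between /k/ and /s/) is unaffected → [e].
/s/ (between /e/ and /ɡ/): rule 2 targets it, but not between two vowels → unchanged [s].
Rule 1 applies to /ɡ/ (between /s/ and /i/: before a front vowel) → [dʒ].
/i/ (between /ɡ/ and /d/) is unaffected → [i].
/d/ — not in any rule's target class → [d].
/w/ (between /d/ and /a/) is unaffected → [w].
/a/ (between /w/ and /d/): no rule targets it → [a].
/d/ stays [d].
/a/ stays [a].
/f/ — between /a/ and /i/, between two vowels — surfaces as [v] (rule 2).
/i/ (word-final): no rule targets it → [i].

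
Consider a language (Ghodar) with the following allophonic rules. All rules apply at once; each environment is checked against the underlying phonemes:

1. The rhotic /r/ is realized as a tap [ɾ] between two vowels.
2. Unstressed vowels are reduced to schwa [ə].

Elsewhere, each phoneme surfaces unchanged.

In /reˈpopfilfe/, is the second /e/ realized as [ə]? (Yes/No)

/e/ (word-final) occurs in an unstressed syllable → [ə] by rule 2.
The actual realization is [ə], which matches [ə].

Yes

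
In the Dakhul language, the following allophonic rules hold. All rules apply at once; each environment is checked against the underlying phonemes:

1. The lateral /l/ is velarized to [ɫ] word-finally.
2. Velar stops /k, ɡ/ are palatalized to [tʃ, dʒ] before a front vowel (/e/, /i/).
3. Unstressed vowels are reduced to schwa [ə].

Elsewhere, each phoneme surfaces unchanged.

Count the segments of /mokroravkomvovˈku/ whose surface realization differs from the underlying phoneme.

5

Segments that undergo a rule: /o/ → [ə] (rule 3); /o/ → [ə] (rule 3); /a/ → [ə] (rule 3); /o/ → [ə] (rule 3); /o/ → [ə] (rule 3).
All other segments surface unchanged.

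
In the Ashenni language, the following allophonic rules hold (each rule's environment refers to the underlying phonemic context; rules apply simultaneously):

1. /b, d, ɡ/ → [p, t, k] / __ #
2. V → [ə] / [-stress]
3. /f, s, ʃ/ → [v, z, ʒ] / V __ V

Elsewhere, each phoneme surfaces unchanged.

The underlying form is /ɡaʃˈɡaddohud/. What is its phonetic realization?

[ɡəʃˈɡaddəhət]

/ɡ/ — word-initial; rule 1 does not apply here → [ɡ].
/a/ — between /ɡ/ and /ʃ/, in an unstressed syllable — surfaces as [ə] (rule 2).
/ʃ/ (between /a/ and /ɡ/): rule 3 targets it, but not between two vowels → unchanged [ʃ].
/ɡ/ — between /ʃ/ and /a/; rule 1 does not apply here → [ɡ].
/a/ (between /ɡ/ and /d/): rule 2 targets it, but not in an unstressed syllable → unchanged [a].
/d/ (between /a/ and /d/) fails the environment for rule 1, so it stays [d].
/d/ (between /d/ and /o/): rule 1 targets it, but not word-finally → unchanged [d].
Rule 2 applies to /o/ (between /d/ and /h/: in an unstressed syllable) → [ə].
/h/ — not in any rule's target class → [h].
/u/ (between /h/ and /d/): in an unstressed syllable, so rule 2 applies → [ə].
/d/ — word-final, word-finally — surfaces as [t] (rule 1).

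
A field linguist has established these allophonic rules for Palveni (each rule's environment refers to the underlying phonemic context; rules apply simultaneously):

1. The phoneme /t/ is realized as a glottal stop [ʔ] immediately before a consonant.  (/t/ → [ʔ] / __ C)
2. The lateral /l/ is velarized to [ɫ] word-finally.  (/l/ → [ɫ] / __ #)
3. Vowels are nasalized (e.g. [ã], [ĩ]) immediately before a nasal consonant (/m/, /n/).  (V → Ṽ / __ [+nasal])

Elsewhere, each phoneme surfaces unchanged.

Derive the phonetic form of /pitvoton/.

[piʔvotõn]

/p/ stays [p].
/i/ (between /p/ and /t/) is in the target of rule 3 but the environment (before a nasal consonant) is not met → [i].
/t/ meets the environment for rule 1 (immediately before a consonant) → [ʔ].
/v/ stays [v].
/o/ (between /v/ and /t/) fails the environment for rule 3, so it stays [o].
/t/ (between /o/ and /o/) is in the target of rule 1 but the environment (immediately before a consonant) is not met → [t].
/o/ meets the environment for rule 3 (before a nasal consonant) → [õ].
/n/ — not in any rule's target class → [n].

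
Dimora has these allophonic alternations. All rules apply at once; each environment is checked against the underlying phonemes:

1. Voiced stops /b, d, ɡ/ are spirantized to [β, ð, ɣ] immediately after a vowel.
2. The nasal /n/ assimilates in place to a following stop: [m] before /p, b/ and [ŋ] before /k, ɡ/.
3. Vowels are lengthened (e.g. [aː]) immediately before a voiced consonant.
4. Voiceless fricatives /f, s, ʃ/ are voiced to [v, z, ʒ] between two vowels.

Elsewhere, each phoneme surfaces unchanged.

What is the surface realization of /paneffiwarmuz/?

[paːneffiːwaːrmuːz]

/a/ (between /p/ and /n/) occurs before a voiced consonant → [aː] by rule 3.
/n/ (between /a/ and /e/) fails the environment for rule 2, so it stays [n].
/e/ (between /n/ and /f/) is in the target of rule 3 but the environment (before a voiced consonant) is not met → [e].
/f/ (between /e/ and /f/) is in the target of rule 4 but the environment (between two vowels) is not met → [f].
/f/ (between /f/ and /i/) is in the target of rule 4 but the environment (between two vowels) is not met → [f].
Rule 3 applies to /i/ (between /f/ and /w/: before a voiced consonant) → [iː].
/a/ — between /w/ and /r/, before a voiced consonant — surfaces as [aː] (rule 3).
/u/ meets the environment for rule 3 (before a voiced consonant) → [uː].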